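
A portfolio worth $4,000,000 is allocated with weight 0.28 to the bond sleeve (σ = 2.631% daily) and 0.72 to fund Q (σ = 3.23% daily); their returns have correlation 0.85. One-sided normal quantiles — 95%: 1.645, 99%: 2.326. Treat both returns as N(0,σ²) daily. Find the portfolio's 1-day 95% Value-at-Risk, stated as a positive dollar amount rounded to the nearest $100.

$195,900

σ_p² = 0.28²·2.631² + 0.72²·3.23² + 2·0.85·0.28·0.72·2.631·3.23 = 8.8636 (%²).
σ_p = √8.8636 = 2.977%.
VaR = 1.645 × 2.977% = 4.897%; on $4,000,000 that is $195,880.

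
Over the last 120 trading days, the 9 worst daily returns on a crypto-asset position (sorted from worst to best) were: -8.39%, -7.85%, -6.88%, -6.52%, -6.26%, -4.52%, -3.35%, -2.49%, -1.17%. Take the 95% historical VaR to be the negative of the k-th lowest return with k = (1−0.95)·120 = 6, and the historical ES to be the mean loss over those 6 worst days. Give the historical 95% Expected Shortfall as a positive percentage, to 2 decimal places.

6.74%

The 6 worst returns sum to -40.42%.
ES = −(-40.42%) / 6 = 6.7366…% ≈ 6.74%.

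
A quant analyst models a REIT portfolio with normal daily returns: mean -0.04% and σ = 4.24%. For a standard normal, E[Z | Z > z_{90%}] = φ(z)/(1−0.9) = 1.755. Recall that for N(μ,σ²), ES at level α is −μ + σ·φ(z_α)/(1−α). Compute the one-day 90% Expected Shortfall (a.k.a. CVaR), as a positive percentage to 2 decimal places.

ES = −(-0.04%) + 4.24% × 1.755 = 7.481%.

7.48%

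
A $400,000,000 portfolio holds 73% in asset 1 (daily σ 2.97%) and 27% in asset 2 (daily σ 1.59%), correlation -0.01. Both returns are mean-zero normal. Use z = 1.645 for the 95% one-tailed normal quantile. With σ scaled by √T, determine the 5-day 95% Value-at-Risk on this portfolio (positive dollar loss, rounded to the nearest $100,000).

$32,500,000

σ_p = √(0.73²·2.97² + 0.27²·1.59² + 2·-0.01·0.73·0.27·2.97·1.59) = 2.206%.
σ_{5d} = 2.206% × √5 = 4.933%.
VaR = 1.645 × 4.933% = 8.115%; on $400,000,000 that is $32,460,000.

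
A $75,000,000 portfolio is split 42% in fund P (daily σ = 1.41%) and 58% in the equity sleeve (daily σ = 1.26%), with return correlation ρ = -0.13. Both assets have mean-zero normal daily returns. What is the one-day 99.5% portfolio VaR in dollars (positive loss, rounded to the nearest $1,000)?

$1,698,000

σ_p² = 0.42²·1.41² + 0.58²·1.26² + 2·-0.13·0.42·0.58·1.41·1.26 = 0.7722 (%²).
σ_p = √0.7722 = 0.879%.
At 99.5%, z = 2.576.
VaR = 2.576 × 0.879% = 2.264%; on $75,000,000 that is $1,698,000.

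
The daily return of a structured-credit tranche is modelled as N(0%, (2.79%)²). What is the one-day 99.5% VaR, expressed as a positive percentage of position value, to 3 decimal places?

At 99.5% one-sided, z = 2.576.
VaR = z·σ = 2.576 × 2.79% = 7.187%.

7.187%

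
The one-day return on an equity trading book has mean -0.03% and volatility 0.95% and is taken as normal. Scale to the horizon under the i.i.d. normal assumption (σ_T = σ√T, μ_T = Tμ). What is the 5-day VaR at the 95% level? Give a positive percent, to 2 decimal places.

3.64%

At 95%, z = 1.645.
σ_{5d} = 0.95% × √5 = 2.124%; μ_{5d} = 5 × -0.03% = -0.150%.
VaR = −(-0.150%) + 1.645 × 2.124% = 3.644%.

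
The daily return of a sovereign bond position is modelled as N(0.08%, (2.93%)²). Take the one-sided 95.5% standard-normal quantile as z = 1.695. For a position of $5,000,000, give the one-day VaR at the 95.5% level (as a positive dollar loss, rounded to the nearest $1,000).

VaR = −μ + z·σ = −(0.08%) + 1.695 × 2.93% = 4.886%.
On $5,000,000: 0.04886 × $5,000,000 = $244,300.

$244,000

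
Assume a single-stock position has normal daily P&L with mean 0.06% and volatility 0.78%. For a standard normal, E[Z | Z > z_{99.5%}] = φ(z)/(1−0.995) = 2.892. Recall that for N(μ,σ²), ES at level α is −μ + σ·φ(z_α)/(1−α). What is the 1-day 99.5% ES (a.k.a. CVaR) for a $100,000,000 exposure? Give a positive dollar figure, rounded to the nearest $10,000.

$2,200,000

ES = −(0.06%) + 0.78% × 2.892 = 2.196%.
On $100,000,000: 0.02196 × $100,000,000 = $2,196,000.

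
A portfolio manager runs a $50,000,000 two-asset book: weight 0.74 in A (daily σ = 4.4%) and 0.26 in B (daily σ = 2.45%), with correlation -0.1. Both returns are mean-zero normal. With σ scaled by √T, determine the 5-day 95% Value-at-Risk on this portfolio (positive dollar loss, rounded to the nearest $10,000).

$5,990,000

σ_p = √(0.74²·4.4² + 0.26²·2.45² + 2·-0.1·0.74·0.26·4.4·2.45) = 3.255%.
σ_{5d} = 3.255% × √5 = 7.278%.
z(95%) = 1.645.
VaR = 1.645 × 7.278% = 11.972%; on $50,000,000 that is $5,986,000.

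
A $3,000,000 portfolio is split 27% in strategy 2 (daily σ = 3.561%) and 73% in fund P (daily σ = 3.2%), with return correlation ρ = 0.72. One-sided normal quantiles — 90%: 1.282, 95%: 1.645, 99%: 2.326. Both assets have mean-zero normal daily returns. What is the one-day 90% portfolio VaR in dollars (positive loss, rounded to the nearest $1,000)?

$119,000

σ_p² = 0.27²·3.561² + 0.73²·3.2² + 2·0.72·0.27·0.73·3.561·3.2 = 9.6156 (%²).
σ_p = √9.6156 = 3.101%.
VaR = 1.282 × 3.101% = 3.975%; on $3,000,000 that is $119,250.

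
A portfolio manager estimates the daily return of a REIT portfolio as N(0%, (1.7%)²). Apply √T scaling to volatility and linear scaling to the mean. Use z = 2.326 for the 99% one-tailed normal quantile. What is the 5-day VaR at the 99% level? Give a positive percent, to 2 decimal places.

8.84%

σ_{5d} = 1.7% × √5 = 3.801%.
VaR = 2.326 × 3.801% = 8.841%.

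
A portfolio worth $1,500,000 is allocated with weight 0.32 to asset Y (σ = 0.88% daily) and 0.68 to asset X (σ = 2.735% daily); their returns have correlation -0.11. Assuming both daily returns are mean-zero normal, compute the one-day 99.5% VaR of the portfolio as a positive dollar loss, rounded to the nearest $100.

σ_p² = 0.32²·0.88² + 0.68²·2.735² + 2·-0.11·0.32·0.68·0.88·2.735 = 3.4229 (%²).
σ_p = √3.4229 = 1.850%.
At 99.5%, z = 2.576.
VaR = 2.576 × 1.850% = 4.766%; on $1,500,000 that is $71,490.

$71,500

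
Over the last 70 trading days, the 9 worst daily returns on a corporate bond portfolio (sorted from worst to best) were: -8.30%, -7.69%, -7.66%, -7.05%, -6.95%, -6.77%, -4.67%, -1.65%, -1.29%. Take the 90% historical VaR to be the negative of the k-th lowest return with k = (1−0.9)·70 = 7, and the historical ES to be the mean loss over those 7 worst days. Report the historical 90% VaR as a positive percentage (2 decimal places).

4.67%

k = 7; the 7th lowest return is -4.67%, so VaR = 4.67%.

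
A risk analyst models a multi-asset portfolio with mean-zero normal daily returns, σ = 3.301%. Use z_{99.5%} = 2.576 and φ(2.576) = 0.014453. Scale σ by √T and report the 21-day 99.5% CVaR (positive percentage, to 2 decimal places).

43.73%

σ_{21d} = 3.301% × √21 = 15.127%.
ES multiplier = φ(z)/(1−α) = 0.014453/0.005 = 2.891.
ES = 15.127% × 2.891 = 43.732%.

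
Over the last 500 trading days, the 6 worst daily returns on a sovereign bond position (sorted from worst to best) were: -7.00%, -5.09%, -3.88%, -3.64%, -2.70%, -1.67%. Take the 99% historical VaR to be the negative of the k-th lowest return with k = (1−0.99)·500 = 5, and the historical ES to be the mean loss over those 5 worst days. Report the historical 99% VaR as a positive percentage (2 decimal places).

k = 5; the 5th lowest return is -2.70%, so VaR = 2.70%.

2.70%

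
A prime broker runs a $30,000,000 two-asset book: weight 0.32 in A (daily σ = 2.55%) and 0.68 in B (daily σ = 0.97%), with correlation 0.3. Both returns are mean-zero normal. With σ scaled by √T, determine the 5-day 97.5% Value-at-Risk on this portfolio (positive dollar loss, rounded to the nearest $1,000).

$1,569,000

σ_p = √(0.32²·2.55² + 0.68²·0.97² + 2·0.3·0.32·0.68·2.55·0.97) = 1.193%.
σ_{5d} = 1.193% × √5 = 2.668%.
z(97.5%) = 1.960.
VaR = 1.960 × 2.668% = 5.229%; on $30,000,000 that is $1,568,700.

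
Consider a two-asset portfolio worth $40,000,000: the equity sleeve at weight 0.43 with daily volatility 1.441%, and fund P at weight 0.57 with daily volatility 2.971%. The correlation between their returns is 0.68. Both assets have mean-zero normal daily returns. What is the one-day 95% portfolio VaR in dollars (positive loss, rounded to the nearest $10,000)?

$1,420,000

σ_p² = 0.43²·1.441² + 0.57²·2.971² + 2·0.68·0.43·0.57·1.441·2.971 = 4.6789 (%²).
σ_p = √4.6789 = 2.163%.
At 95%, z = 1.645.
VaR = 1.645 × 2.163% = 3.558%; on $40,000,000 that is $1,423,200.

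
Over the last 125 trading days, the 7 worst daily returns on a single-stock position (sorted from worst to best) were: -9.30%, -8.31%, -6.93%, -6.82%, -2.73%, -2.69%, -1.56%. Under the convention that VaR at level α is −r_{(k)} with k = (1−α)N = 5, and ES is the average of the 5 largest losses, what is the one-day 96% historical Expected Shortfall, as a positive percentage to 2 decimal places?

The 5 worst returns sum to -34.09%.
ES = −(-34.09%) / 5 = 6.818% ≈ 6.82%.

6.82%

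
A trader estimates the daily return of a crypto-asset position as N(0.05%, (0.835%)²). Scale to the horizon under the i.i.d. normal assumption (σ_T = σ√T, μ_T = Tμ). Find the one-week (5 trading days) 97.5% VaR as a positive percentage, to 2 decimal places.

At 97.5%, z = 1.960.
σ_{5d} = 0.835% × √5 = 1.867%; μ_{5d} = 5 × 0.05% = 0.250%.
VaR = −(0.250%) + 1.960 × 1.867% = 3.409%.

3.41%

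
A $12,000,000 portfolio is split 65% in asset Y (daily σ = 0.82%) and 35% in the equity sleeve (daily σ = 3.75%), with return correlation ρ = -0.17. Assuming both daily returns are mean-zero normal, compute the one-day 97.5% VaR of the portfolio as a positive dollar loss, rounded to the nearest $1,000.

$313,000

σ_p² = 0.65²·0.82² + 0.35²·3.75² + 2·-0.17·0.65·0.35·0.82·3.75 = 1.7689 (%²).
σ_p = √1.7689 = 1.330%.
At 97.5%, z = 1.960.
VaR = 1.960 × 1.330% = 2.607%; on $12,000,000 that is $312,840.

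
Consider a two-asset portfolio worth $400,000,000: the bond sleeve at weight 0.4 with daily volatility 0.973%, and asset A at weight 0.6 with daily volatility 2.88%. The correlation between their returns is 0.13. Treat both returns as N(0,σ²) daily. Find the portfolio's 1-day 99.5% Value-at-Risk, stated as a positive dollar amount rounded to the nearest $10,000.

σ_p² = 0.4²·0.973² + 0.6²·2.88² + 2·0.13·0.4·0.6·0.973·2.88 = 3.3123 (%²).
σ_p = √3.3123 = 1.820%.
At 99.5%, z = 2.576.
VaR = 2.576 × 1.820% = 4.688%; on $400,000,000 that is $18,752,000.

$18,750,000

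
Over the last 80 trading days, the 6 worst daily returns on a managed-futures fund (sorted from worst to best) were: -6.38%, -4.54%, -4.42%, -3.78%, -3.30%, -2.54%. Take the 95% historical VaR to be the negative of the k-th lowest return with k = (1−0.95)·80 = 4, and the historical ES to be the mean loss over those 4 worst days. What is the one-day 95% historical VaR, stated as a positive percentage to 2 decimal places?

k = 4; the 4th lowest return is -3.78%, so VaR = 3.78%.

3.78%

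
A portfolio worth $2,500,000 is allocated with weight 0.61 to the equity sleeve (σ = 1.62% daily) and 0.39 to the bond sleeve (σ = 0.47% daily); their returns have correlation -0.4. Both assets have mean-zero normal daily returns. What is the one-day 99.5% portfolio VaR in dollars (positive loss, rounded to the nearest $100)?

$59,900

σ_p² = 0.61²·1.62² + 0.39²·0.47² + 2·-0.4·0.61·0.39·1.62·0.47 = 0.8652 (%²).
σ_p = √0.8652 = 0.930%.
At 99.5%, z = 2.576.
VaR = 2.576 × 0.930% = 2.396%; on $2,500,000 that is $59,900.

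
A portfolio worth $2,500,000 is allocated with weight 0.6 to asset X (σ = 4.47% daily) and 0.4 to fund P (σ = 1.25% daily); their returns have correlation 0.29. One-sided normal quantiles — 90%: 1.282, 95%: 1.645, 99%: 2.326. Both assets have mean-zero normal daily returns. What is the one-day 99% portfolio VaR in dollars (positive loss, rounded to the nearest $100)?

$166,700

σ_p² = 0.6²·4.47² + 0.4²·1.25² + 2·0.29·0.6·0.4·4.47·1.25 = 8.2209 (%²).
σ_p = √8.2209 = 2.867%.
VaR = 2.326 × 2.867% = 6.669%; on $2,500,000 that is $166,725.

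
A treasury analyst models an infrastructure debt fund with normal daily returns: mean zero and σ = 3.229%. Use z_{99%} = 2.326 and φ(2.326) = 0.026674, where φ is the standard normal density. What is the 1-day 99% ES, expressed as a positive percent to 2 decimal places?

Tail multiplier: φ(z)/(1−α) = 0.026674 / 0.01 = 2.667.
ES = 3.229% × 2.667 = 8.612%.

8.61%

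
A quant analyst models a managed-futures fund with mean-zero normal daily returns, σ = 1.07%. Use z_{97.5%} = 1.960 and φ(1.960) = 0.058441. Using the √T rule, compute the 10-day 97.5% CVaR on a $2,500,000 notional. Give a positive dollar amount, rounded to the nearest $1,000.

$198,000

σ_{10d} = 1.07% × √10 = 3.384%.
ES multiplier = φ(z)/(1−α) = 0.058441/0.025 = 2.338.
ES = 3.384% × 2.338 = 7.912%; on $2,500,000: $197,800.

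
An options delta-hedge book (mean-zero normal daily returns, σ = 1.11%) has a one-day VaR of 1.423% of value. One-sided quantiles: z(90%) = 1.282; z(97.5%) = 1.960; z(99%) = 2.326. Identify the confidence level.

90%

Implied z = VaR/σ = 1.423 / 1.11 = 1.282.
This matches z(90%) = 1.282.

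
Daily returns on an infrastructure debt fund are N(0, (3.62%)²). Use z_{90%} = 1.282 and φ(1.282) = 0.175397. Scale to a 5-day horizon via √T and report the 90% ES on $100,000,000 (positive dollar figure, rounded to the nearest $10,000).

σ_{5d} = 3.62% × √5 = 8.095%.
ES multiplier = φ(z)/(1−α) = 0.175397/0.1 = 1.754.
ES = 8.095% × 1.754 = 14.199%; on $100,000,000: $14,199,000.

$14,200,000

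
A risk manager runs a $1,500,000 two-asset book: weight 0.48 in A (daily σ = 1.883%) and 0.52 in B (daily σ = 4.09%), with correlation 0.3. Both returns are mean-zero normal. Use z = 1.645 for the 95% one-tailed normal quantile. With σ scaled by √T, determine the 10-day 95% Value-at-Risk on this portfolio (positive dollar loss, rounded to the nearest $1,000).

$199,000

σ_p = √(0.48²·1.883² + 0.52²·4.09² + 2·0.3·0.48·0.52·1.883·4.09) = 2.548%.
σ_{10d} = 2.548% × √10 = 8.057%.
VaR = 1.645 × 8.057% = 13.254%; on $1,500,000 that is $198,810.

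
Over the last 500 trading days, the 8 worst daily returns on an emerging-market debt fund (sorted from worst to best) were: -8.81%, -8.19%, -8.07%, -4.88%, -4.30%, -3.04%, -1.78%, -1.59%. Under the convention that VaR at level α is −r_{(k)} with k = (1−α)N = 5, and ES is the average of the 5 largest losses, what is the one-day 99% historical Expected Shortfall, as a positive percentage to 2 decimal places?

The 5 worst returns sum to -34.25%.
ES = −(-34.25%) / 5 = 6.85%.

6.85%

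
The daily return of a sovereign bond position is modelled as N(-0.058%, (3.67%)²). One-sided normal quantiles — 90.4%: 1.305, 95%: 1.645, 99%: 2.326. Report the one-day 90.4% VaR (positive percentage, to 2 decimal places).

4.85%

VaR = −μ + z·σ = −(-0.058%) + 1.305 × 3.67% = 4.847%.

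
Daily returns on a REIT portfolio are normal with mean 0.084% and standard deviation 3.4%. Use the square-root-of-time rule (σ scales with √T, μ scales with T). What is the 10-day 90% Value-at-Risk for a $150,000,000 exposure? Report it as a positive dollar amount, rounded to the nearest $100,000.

$19,400,000

At 90%, z = 1.282.
σ_{10d} = 3.4% × √10 = 10.752%; μ_{10d} = 10 × 0.084% = 0.840%.
VaR = −(0.840%) + 1.282 × 10.752% = 12.944%.
On $150,000,000: 0.12944 × $150,000,000 = $19,416,000.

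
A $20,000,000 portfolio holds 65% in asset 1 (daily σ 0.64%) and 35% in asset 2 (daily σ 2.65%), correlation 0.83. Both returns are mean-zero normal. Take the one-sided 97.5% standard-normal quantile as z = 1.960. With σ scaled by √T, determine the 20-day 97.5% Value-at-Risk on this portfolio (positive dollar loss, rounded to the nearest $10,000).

$2,270,000

σ_p = √(0.65²·0.64² + 0.35²·2.65² + 2·0.83·0.65·0.35·0.64·2.65) = 1.294%.
σ_{20d} = 1.294% × √20 = 5.787%.
VaR = 1.960 × 5.787% = 11.343%; on $20,000,000 that is $2,268,600.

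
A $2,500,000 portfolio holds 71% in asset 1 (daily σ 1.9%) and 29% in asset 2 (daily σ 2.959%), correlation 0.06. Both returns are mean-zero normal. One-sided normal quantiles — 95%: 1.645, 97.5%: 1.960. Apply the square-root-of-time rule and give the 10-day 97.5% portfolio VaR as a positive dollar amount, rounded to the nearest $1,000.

σ_p = √(0.71²·1.9² + 0.29²·2.959² + 2·0.06·0.71·0.29·1.9·2.959) = 1.642%.
σ_{10d} = 1.642% × √10 = 5.192%.
VaR = 1.960 × 5.192% = 10.176%; on $2,500,000 that is $254,400.

$254,000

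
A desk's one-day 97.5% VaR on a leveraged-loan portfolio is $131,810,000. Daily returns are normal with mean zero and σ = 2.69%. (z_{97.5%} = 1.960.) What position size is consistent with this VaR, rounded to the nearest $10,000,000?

$2,500,000,000

VaR as a fraction of value: z·σ = 1.960 × 2.69% = 5.2724%.
Position = $131,810,000 / 0.052724 = $2,500,000,000.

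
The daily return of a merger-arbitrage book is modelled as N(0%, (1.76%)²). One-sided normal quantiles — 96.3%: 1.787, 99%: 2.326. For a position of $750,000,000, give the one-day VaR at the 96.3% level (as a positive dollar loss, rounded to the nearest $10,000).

$23,590,000

VaR = z·σ = 1.787 × 1.76% = 3.145%.
On $750,000,000: 0.03145 × $750,000,000 = $23,587,500.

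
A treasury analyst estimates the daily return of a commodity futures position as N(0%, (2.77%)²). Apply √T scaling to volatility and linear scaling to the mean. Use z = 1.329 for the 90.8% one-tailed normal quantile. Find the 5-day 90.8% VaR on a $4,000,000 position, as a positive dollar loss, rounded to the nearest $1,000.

σ_{5d} = 2.77% × √5 = 6.194%.
VaR = 1.329 × 6.194% = 8.232%.
On $4,000,000: 0.08232 × $4,000,000 = $329,280.

$329,000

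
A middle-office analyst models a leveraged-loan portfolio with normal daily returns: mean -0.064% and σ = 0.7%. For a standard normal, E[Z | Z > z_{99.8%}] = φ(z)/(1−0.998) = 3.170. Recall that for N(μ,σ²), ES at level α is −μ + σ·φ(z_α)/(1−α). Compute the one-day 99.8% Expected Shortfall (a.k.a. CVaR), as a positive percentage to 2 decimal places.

2.28%

ES = −(-0.064%) + 0.7% × 3.170 = 2.283%.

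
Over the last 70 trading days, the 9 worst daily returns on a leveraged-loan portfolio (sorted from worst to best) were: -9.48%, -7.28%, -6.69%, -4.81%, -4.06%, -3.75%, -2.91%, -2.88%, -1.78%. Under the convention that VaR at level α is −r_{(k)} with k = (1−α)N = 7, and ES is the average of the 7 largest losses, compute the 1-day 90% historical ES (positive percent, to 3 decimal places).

5.569%

The 7 worst returns sum to -38.98%.
ES = −(-38.98%) / 7 = 5.5685…% ≈ 5.569%.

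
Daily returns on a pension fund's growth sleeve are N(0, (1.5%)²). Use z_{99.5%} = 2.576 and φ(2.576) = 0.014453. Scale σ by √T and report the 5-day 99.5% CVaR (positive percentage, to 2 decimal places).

9.70%

σ_{5d} = 1.5% × √5 = 3.354%.
ES multiplier = φ(z)/(1−α) = 0.014453/0.005 = 2.891.
ES = 3.354% × 2.891 = 9.696%.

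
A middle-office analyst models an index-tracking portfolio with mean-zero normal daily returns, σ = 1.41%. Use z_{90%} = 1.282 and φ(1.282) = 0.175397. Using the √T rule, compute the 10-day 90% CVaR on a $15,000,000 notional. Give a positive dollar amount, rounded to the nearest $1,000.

$1,173,000

σ_{10d} = 1.41% × √10 = 4.459%.
ES multiplier = φ(z)/(1−α) = 0.175397/0.1 = 1.754.
ES = 4.459% × 1.754 = 7.821%; on $15,000,000: $1,173,150.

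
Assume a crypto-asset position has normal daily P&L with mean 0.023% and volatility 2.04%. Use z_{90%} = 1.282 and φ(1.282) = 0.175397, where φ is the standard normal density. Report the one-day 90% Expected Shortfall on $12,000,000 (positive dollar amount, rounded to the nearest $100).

Tail multiplier: φ(z)/(1−α) = 0.175397 / 0.1 = 1.754.
ES = −(0.023%) + 2.04% × 1.754 = 3.555%.
On $12,000,000: 0.03555 × $12,000,000 = $426,600.

$426,600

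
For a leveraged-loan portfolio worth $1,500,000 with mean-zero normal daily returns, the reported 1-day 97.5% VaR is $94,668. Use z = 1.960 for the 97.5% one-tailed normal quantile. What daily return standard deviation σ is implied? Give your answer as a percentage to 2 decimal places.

VaR as a fraction: $94,668 / $1,500,000 = 6.311%.
σ = VaR / z = 6.311% / 1.960 = 3.220%.

3.22%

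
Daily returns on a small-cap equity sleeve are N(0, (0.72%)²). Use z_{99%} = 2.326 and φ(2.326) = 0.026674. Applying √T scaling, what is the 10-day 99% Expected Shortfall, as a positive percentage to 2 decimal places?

σ_{10d} = 0.72% × √10 = 2.277%.
ES multiplier = φ(z)/(1−α) = 0.026674/0.01 = 2.667.
ES = 2.277% × 2.667 = 6.073%.

6.07%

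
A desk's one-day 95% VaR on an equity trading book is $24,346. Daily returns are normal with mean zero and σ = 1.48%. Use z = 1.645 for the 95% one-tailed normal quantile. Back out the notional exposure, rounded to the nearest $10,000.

$1,000,000

VaR as a fraction of value: z·σ = 1.645 × 1.48% = 2.4346%.
Position = $24,346 / 0.024346 = $1,000,000.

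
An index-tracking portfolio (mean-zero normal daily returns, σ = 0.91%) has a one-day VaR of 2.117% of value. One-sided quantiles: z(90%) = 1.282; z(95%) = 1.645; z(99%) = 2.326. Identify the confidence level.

99%

Implied z = VaR/σ = 2.117 / 0.91 = 2.326.
This matches z(99%) = 2.326.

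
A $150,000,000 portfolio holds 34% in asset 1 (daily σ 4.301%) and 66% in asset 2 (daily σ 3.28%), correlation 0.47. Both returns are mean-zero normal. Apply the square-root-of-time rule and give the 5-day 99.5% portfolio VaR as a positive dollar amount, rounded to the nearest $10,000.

σ_p = √(0.34²·4.301² + 0.66²·3.28² + 2·0.47·0.34·0.66·4.301·3.28) = 3.131%.
σ_{5d} = 3.131% × √5 = 7.001%.
z(99.5%) = 2.576.
VaR = 2.576 × 7.001% = 18.035%; on $150,000,000 that is $27,052,500.

$27,050,000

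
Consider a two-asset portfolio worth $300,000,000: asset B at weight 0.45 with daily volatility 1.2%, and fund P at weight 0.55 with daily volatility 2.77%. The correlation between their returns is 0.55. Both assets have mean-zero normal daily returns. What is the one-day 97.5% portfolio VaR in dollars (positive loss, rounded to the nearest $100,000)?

σ_p² = 0.45²·1.2² + 0.55²·2.77² + 2·0.55·0.45·0.55·1.2·2.77 = 3.5176 (%²).
σ_p = √3.5176 = 1.876%.
At 97.5%, z = 1.960.
VaR = 1.960 × 1.876% = 3.677%; on $300,000,000 that is $11,031,000.

$11,000,000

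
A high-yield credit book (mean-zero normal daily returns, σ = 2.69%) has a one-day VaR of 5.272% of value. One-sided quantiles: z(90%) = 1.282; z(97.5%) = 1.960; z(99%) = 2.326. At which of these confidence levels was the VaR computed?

Implied z = VaR/σ = 5.272 / 2.69 = 1.960.
This matches z(97.5%) = 1.960.

97.5%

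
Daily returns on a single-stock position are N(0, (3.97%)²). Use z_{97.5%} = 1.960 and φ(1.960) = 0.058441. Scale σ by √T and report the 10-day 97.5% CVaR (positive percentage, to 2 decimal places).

29.35%

σ_{10d} = 3.97% × √10 = 12.554%.
ES multiplier = φ(z)/(1−α) = 0.058441/0.025 = 2.338.
ES = 12.554% × 2.338 = 29.351%.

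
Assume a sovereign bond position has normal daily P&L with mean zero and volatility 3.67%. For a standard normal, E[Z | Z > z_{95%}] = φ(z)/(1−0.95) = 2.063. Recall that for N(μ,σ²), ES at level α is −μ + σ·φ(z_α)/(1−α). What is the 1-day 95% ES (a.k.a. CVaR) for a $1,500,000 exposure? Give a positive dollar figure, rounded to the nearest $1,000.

ES = 3.67% × 2.063 = 7.571%.
On $1,500,000: 0.07571 × $1,500,000 = $113,565.

$114,000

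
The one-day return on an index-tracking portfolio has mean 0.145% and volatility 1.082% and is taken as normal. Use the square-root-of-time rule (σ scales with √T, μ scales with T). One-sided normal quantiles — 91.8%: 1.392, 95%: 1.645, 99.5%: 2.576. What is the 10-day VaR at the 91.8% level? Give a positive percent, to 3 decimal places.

3.313%

σ_{10d} = 1.082% × √10 = 3.422%; μ_{10d} = 10 × 0.145% = 1.450%.
VaR = −(1.450%) + 1.392 × 3.422% = 3.313%.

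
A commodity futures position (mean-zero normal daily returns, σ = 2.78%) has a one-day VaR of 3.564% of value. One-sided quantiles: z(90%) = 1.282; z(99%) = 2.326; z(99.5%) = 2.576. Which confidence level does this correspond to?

Implied z = VaR/σ = 3.564 / 2.78 = 1.282.
This matches z(90%) = 1.282.

90%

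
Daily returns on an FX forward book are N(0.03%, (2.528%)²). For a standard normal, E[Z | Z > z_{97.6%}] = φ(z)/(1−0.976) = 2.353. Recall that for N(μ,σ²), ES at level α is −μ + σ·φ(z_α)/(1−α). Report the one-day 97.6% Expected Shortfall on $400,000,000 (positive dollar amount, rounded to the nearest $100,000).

ES = −(0.03%) + 2.528% × 2.353 = 5.918%.
On $400,000,000: 0.05918 × $400,000,000 = $23,672,000.

$23,700,000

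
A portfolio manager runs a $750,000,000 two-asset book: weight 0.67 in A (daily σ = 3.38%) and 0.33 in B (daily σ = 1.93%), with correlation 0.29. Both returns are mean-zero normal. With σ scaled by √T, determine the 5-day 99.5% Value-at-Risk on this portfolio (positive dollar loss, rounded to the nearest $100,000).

$109,000,000

σ_p = √(0.67²·3.38² + 0.33²·1.93² + 2·0.29·0.67·0.33·3.38·1.93) = 2.524%.
σ_{5d} = 2.524% × √5 = 5.644%.
z(99.5%) = 2.576.
VaR = 2.576 × 5.644% = 14.539%; on $750,000,000 that is $109,042,500.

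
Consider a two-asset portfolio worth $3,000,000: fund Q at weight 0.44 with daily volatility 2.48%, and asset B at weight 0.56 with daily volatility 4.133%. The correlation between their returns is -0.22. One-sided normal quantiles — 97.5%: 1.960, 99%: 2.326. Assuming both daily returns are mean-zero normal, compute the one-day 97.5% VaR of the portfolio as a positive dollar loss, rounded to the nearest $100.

$137,100

σ_p² = 0.44²·2.48² + 0.56²·4.133² + 2·-0.22·0.44·0.56·2.48·4.133 = 5.4363 (%²).
σ_p = √5.4363 = 2.332%.
VaR = 1.960 × 2.332% = 4.571%; on $3,000,000 that is $137,130.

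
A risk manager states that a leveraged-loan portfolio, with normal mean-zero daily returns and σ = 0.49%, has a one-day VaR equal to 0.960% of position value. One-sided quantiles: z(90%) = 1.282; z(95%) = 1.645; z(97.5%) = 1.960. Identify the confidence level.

Implied z = VaR/σ = 0.960 / 0.49 = 1.959.
This matches z(97.5%) = 1.960.

97.5%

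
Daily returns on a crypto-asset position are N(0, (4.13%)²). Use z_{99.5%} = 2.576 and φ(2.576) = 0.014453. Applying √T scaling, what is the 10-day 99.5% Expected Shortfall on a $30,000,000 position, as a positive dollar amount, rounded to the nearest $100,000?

$11,300,000

σ_{10d} = 4.13% × √10 = 13.060%.
ES multiplier = φ(z)/(1−α) = 0.014453/0.005 = 2.891.
ES = 13.060% × 2.891 = 37.756%; on $30,000,000: $11,326,800.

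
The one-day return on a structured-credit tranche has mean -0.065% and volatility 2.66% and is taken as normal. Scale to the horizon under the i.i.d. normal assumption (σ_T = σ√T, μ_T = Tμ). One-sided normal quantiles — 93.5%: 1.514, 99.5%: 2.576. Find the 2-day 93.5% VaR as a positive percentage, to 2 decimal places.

5.83%

σ_{2d} = 2.66% × √2 = 3.762%; μ_{2d} = 2 × -0.065% = -0.130%.
VaR = −(-0.130%) + 1.514 × 3.762% = 5.826%.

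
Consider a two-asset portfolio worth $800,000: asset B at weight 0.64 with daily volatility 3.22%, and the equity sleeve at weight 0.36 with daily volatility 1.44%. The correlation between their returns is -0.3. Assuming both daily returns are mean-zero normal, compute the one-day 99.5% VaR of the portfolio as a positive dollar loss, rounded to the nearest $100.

σ_p² = 0.64²·3.22² + 0.36²·1.44² + 2·-0.3·0.64·0.36·3.22·1.44 = 3.8746 (%²).
σ_p = √3.8746 = 1.968%.
At 99.5%, z = 2.576.
VaR = 2.576 × 1.968% = 5.070%; on $800,000 that is $40,560.

$40,600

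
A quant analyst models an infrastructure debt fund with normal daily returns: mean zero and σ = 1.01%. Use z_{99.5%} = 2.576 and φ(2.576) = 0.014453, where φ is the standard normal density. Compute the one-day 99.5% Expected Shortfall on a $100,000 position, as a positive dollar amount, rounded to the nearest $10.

Tail multiplier: φ(z)/(1−α) = 0.014453 / 0.005 = 2.891.
ES = 1.01% × 2.891 = 2.920%.
On $100,000: 0.02920 × $100,000 = $2,920.

$2,920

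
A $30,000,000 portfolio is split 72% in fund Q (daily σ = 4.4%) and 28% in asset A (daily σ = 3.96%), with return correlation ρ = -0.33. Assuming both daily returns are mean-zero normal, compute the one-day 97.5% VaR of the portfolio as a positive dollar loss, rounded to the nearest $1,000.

σ_p² = 0.72²·4.4² + 0.28²·3.96² + 2·-0.33·0.72·0.28·4.4·3.96 = 8.9473 (%²).
σ_p = √8.9473 = 2.991%.
At 97.5%, z = 1.960.
VaR = 1.960 × 2.991% = 5.862%; on $30,000,000 that is $1,758,600.

$1,759,000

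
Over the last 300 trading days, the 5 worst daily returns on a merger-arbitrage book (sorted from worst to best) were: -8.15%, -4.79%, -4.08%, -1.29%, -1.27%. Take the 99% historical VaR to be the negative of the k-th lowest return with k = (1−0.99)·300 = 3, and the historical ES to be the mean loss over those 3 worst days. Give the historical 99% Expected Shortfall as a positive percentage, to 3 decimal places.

5.673%

The 3 worst returns sum to -17.02%.
ES = −(-17.02%) / 3 = 5.6733…% ≈ 5.673%.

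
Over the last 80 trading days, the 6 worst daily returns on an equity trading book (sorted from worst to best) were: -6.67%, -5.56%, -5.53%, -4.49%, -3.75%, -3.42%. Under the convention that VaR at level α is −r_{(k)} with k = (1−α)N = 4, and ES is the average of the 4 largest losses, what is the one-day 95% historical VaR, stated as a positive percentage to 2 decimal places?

k = 4; the 4th lowest return is -4.49%, so VaR = 4.49%.

4.49%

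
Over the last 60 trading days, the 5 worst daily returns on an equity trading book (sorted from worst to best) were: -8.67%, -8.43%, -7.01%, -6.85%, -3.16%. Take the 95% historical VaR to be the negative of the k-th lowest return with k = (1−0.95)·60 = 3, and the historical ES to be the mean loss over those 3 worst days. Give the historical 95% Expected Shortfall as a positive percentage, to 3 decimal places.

The 3 worst returns sum to -24.11%.
ES = −(-24.11%) / 3 = 8.0366…% ≈ 8.037%.

8.037%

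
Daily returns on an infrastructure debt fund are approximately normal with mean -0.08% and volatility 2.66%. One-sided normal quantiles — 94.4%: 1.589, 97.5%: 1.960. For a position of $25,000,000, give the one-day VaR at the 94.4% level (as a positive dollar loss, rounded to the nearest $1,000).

VaR = −μ + z·σ = −(-0.08%) + 1.589 × 2.66% = 4.307%.
On $25,000,000: 0.04307 × $25,000,000 = $1,076,750.

$1,077,000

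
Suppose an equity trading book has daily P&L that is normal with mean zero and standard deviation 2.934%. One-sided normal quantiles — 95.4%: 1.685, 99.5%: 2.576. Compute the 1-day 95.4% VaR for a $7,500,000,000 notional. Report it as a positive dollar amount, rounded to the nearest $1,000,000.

VaR = z·σ = 1.685 × 2.934% = 4.944%.
On $7,500,000,000: 0.04944 × $7,500,000,000 = $370,800,000.

$371,000,000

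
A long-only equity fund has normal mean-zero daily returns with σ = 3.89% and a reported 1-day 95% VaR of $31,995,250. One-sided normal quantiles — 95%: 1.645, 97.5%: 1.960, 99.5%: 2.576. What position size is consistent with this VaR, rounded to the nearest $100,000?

VaR as a fraction of value: z·σ = 1.645 × 3.89% = 6.39905%.
Position = $31,995,250 / 0.0639905 = $500,000,000.

$500,000,000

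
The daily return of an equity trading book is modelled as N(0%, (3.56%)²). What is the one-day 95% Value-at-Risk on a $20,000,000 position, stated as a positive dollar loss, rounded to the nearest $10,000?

$1,170,000

At 95% one-sided, z = 1.645.
VaR = z·σ = 1.645 × 3.56% = 5.856%.
On $20,000,000: 0.05856 × $20,000,000 = $1,171,200.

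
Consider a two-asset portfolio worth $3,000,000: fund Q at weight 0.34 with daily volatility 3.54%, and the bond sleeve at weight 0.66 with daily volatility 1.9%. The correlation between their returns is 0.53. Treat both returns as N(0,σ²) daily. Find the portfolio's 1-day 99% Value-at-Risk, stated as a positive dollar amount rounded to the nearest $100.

σ_p² = 0.34²·3.54² + 0.66²·1.9² + 2·0.53·0.34·0.66·3.54·1.9 = 4.6210 (%²).
σ_p = √4.6210 = 2.150%.
At 99%, z = 2.326.
VaR = 2.326 × 2.150% = 5.001%; on $3,000,000 that is $150,030.

$150,000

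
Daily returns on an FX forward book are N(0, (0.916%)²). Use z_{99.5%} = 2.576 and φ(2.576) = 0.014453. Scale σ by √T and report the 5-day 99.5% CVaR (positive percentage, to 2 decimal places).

5.92%

σ_{5d} = 0.916% × √5 = 2.048%.
ES multiplier = φ(z)/(1−α) = 0.014453/0.005 = 2.891.
ES = 2.048% × 2.891 = 5.921%.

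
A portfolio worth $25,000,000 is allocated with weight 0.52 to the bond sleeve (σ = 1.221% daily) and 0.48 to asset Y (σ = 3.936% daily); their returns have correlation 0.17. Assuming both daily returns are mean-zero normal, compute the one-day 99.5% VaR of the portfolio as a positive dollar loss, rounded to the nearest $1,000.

$1,348,000

σ_p² = 0.52²·1.221² + 0.48²·3.936² + 2·0.17·0.52·0.48·1.221·3.936 = 4.3803 (%²).
σ_p = √4.3803 = 2.093%.
At 99.5%, z = 2.576.
VaR = 2.576 × 2.093% = 5.392%; on $25,000,000 that is $1,348,000.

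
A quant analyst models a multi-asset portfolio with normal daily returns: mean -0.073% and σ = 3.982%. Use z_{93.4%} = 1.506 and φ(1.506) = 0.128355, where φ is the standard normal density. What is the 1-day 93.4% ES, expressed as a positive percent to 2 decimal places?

7.82%

Tail multiplier: φ(z)/(1−α) = 0.128355 / 0.066 = 1.945.
ES = −(-0.073%) + 3.982% × 1.945 = 7.818%.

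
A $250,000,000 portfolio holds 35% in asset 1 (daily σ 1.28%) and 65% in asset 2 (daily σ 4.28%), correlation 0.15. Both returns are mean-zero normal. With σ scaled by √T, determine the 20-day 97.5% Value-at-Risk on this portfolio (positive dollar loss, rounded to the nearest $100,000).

$63,200,000

σ_p = √(0.35²·1.28² + 0.65²·4.28² + 2·0.15·0.35·0.65·1.28·4.28) = 2.883%.
σ_{20d} = 2.883% × √20 = 12.893%.
z(97.5%) = 1.960.
VaR = 1.960 × 12.893% = 25.270%; on $250,000,000 that is $63,175,000.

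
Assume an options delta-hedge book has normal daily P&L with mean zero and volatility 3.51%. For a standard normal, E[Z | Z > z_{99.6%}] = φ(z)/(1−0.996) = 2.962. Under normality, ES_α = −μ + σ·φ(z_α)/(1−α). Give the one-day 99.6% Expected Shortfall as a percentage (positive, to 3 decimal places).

ES = 3.51% × 2.962 = 10.397%.

10.397%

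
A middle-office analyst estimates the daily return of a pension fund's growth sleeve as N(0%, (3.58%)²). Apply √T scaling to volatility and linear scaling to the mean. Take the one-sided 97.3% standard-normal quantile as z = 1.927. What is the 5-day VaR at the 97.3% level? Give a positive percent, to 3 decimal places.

σ_{5d} = 3.58% × √5 = 8.005%.
VaR = 1.927 × 8.005% = 15.426%.

15.426%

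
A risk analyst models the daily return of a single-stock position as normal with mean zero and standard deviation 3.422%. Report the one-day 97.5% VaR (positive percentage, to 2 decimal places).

6.71%

At 97.5% one-sided, z = 1.960.
VaR = z·σ = 1.960 × 3.422% = 6.707%.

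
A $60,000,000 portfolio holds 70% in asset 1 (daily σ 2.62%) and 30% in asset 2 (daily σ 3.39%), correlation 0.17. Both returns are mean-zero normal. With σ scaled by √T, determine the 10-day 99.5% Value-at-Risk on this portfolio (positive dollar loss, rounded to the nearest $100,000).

$11,000,000

σ_p = √(0.7²·2.62² + 0.3²·3.39² + 2·0.17·0.7·0.3·2.62·3.39) = 2.243%.
σ_{10d} = 2.243% × √10 = 7.093%.
z(99.5%) = 2.576.
VaR = 2.576 × 7.093% = 18.272%; on $60,000,000 that is $10,963,200.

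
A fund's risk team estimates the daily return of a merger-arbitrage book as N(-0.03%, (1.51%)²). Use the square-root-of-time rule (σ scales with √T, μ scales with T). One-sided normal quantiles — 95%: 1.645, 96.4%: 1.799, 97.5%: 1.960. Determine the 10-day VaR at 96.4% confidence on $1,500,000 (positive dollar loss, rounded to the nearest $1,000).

$133,000

σ_{10d} = 1.51% × √10 = 4.775%; μ_{10d} = 10 × -0.03% = -0.300%.
VaR = −(-0.300%) + 1.799 × 4.775% = 8.890%.
On $1,500,000: 0.08890 × $1,500,000 = $133,350.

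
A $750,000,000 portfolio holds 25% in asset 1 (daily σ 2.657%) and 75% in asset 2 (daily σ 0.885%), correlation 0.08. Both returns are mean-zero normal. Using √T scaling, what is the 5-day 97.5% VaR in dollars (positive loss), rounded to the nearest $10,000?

$32,080,000

σ_p = √(0.25²·2.657² + 0.75²·0.885² + 2·0.08·0.25·0.75·2.657·0.885) = 0.976%.
σ_{5d} = 0.976% × √5 = 2.182%.
z(97.5%) = 1.960.
VaR = 1.960 × 2.182% = 4.277%; on $750,000,000 that is $32,077,500.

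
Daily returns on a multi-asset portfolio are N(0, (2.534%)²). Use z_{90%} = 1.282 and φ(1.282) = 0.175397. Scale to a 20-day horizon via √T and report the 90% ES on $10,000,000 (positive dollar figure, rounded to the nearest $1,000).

σ_{20d} = 2.534% × √20 = 11.332%.
ES multiplier = φ(z)/(1−α) = 0.175397/0.1 = 1.754.
ES = 11.332% × 1.754 = 19.876%; on $10,000,000: $1,987,600.

$1,988,000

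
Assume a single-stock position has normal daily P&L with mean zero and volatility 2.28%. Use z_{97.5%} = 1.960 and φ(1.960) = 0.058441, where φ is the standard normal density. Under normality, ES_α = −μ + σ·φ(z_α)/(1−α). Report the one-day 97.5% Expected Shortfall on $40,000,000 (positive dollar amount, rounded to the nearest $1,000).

Tail multiplier: φ(z)/(1−α) = 0.058441 / 0.025 = 2.338.
ES = 2.28% × 2.338 = 5.331%.
On $40,000,000: 0.05331 × $40,000,000 = $2,132,400.

$2,132,000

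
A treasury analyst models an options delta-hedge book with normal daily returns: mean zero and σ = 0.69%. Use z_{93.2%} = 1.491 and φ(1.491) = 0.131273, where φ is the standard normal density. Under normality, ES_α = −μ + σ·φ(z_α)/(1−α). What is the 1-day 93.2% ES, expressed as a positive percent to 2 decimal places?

Tail multiplier: φ(z)/(1−α) = 0.131273 / 0.068 = 1.930.
ES = 0.69% × 1.930 = 1.332%.

1.33%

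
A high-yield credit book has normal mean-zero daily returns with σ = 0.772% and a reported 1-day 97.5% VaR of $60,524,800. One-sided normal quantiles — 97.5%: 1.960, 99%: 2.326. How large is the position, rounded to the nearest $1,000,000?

VaR as a fraction of value: z·σ = 1.960 × 0.772% = 1.51312%.
Position = $60,524,800 / 0.0151312 = $4,000,000,000.

$4,000,000,000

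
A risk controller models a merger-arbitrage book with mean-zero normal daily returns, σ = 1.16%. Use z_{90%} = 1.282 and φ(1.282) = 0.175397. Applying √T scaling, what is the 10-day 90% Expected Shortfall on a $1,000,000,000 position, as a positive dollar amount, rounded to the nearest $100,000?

σ_{10d} = 1.16% × √10 = 3.668%.
ES multiplier = φ(z)/(1−α) = 0.175397/0.1 = 1.754.
ES = 3.668% × 1.754 = 6.434%; on $1,000,000,000: $64,340,000.

$64,300,000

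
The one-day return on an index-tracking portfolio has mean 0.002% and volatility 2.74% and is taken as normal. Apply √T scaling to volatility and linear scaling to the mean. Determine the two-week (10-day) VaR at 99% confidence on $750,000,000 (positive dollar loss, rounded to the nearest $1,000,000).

$151,000,000

At 99%, z = 2.326.
σ_{10d} = 2.74% × √10 = 8.665%; μ_{10d} = 10 × 0.002% = 0.020%.
VaR = −(0.020%) + 2.326 × 8.665% = 20.135%.
On $750,000,000: 0.20135 × $750,000,000 = $151,012,500.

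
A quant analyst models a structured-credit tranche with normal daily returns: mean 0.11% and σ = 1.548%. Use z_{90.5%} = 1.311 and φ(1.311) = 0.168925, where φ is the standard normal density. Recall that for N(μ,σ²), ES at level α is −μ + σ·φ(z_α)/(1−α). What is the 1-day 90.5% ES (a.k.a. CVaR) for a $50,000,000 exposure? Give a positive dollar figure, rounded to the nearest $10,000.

Tail multiplier: φ(z)/(1−α) = 0.168925 / 0.095 = 1.778.
ES = −(0.11%) + 1.548% × 1.778 = 2.642%.
On $50,000,000: 0.02642 × $50,000,000 = $1,321,000.

$1,320,000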